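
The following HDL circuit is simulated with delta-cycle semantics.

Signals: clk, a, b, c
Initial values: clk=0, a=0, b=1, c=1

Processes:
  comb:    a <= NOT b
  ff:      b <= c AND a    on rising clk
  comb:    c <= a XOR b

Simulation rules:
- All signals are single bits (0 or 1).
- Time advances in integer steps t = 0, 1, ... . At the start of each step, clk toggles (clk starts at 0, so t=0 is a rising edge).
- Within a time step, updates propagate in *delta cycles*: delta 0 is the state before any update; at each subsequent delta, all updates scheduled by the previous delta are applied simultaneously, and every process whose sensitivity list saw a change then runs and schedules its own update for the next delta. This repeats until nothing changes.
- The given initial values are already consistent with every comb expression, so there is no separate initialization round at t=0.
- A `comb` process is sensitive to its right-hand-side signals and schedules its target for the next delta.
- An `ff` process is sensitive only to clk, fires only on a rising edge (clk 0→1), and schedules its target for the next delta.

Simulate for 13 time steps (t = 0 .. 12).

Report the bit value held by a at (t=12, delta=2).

0

t=0 Δ0: b=1 clk=0 c=1 a=0
  Δ1: clk:0→1
  Δ2: b:1→0
  Δ3: c:1→0, a:0→1
  Δ4: c:0→1
  (4Δ to stable)
t=1 Δ0: b=0 clk=1 c=1 a=1
  Δ1: clk:1→0
  (1Δ to stable)
t=2 Δ0: b=0 clk=0 c=1 a=1
  Δ1: clk:0→1
  Δ2: b:0→1
  Δ3: c:1→0, a:1→0
  Δ4: c:0→1
  (4Δ to stable)
t=3 Δ0: b=1 clk=1 c=1 a=0
  Δ1: clk:1→0
  (1Δ to stable)
t=4 Δ0: b=1 clk=0 c=1 a=0
  Δ1: clk:0→1
  Δ2: b:1→0
  Δ3: c:1→0, a:0→1
  Δ4: c:0→1
  (4Δ to stable)
t=5 Δ0: b=0 clk=1 c=1 a=1
  Δ1: clk:1→0
  (1Δ to stable)
t=6 Δ0: b=0 clk=0 c=1 a=1
  Δ1: clk:0→1
  Δ2: b:0→1
  Δ3: c:1→0, a:1→0
  Δ4: c:0→1
  (4Δ to stable)
t=7 Δ0: b=1 clk=1 c=1 a=0
  Δ1: clk:1→0
  (1Δ to stable)
t=8 Δ0: b=1 clk=0 c=1 a=0
  Δ1: clk:0→1
  Δ2: b:1→0
  Δ3: c:1→0, a:0→1
  Δ4: c:0→1
  (4Δ to stable)
t=9 Δ0: b=0 clk=1 c=1 a=1
  Δ1: clk:1→0
  (1Δ to stable)
t=10 Δ0: b=0 clk=0 c=1 a=1
  Δ1: clk:0→1
  Δ2: b:0→1
  Δ3: c:1→0, a:1→0
  Δ4: c:0→1
  (4Δ to stable)
t=11 Δ0: b=1 clk=1 c=1 a=0
  Δ1: clk:1→0
  (1Δ to stable)
t=12 Δ0: b=1 clk=0 c=1 a=0
  Δ1: clk:0→1
  Δ2: b:1→0
  Δ3: c:1→0, a:0→1
  Δ4: c:0→1
  (4Δ to stable)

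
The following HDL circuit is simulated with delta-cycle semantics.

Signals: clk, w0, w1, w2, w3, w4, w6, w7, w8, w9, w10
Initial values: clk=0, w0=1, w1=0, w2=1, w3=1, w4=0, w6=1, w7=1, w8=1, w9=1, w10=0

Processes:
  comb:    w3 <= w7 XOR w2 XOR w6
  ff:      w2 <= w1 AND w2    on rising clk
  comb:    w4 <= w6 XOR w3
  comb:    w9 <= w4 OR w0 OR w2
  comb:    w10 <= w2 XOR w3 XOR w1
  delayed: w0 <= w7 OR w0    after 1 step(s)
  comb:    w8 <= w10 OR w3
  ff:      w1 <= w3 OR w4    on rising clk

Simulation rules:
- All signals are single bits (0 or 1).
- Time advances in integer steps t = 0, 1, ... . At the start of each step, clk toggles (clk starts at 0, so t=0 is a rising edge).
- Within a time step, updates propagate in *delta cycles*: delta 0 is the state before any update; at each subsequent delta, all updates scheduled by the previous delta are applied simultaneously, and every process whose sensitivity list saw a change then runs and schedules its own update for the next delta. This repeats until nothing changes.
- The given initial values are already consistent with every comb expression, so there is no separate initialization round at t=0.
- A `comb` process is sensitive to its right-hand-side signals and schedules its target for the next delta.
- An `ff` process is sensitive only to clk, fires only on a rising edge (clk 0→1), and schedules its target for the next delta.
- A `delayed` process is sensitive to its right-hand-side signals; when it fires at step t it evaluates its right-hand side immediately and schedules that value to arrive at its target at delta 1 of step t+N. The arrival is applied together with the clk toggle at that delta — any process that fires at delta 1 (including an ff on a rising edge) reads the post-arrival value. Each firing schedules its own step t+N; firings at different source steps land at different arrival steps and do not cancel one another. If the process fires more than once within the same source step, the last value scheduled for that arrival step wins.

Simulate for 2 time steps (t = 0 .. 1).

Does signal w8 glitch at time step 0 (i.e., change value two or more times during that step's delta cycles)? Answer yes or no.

yes

t=0 Δ0: w0=1 w4=0 w9=1 w7=1 w10=0 clk=0 w6=1 w1=0 w2=1 w3=1 w8=1
  Δ1: clk:0→1
  Δ2: w1:0→1, w2:1→0
  Δ3: w3:1→0
  Δ4: w4:0→1, w10:0→1, w8:1→0
  Δ5: w8:0→1
  (5Δ to stable)
t=1 Δ0: w0=1 w4=1 w9=1 w7=1 w10=1 clk=1 w6=1 w1=1 w2=0 w3=0 w8=1
  Δ1: clk:1→0
  (1Δ to stable)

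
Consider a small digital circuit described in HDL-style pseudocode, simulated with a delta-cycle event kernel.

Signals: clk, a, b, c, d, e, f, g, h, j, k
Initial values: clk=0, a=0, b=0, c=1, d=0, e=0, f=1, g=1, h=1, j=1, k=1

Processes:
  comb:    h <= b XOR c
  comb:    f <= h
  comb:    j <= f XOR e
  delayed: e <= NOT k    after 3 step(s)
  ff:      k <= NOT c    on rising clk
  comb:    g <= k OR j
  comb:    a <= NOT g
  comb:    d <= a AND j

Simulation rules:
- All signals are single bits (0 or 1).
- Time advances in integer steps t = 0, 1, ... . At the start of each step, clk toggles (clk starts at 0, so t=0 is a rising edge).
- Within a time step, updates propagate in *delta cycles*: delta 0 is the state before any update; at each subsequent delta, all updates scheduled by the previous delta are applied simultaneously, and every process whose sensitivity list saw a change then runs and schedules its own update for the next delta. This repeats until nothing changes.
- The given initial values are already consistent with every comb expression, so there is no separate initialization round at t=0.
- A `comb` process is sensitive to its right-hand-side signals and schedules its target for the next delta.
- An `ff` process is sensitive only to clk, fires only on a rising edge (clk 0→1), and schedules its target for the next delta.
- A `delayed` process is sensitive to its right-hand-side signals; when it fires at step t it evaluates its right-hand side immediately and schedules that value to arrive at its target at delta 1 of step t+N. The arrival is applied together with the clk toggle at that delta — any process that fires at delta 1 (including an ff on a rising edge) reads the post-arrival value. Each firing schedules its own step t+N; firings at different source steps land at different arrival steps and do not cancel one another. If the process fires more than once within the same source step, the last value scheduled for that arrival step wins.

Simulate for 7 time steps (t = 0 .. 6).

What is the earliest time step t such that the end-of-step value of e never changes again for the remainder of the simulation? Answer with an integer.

t=0 Δ0: g=1 e=0 j=1 f=1 a=0 k=1 h=1 b=0 clk=0 d=0 c=1
  Δ1: clk:0→1
  Δ2: k:1→0
  (2Δ to stable)
t=1 Δ0: g=1 e=0 j=1 f=1 a=0 k=0 h=1 b=0 clk=1 d=0 c=1
  Δ1: clk:1→0
  (1Δ to stable)
t=2 Δ0: g=1 e=0 j=1 f=1 a=0 k=0 h=1 b=0 clk=0 d=0 c=1
  Δ1: clk:0→1
  (1Δ to stable)
t=3 Δ0: g=1 e=0 j=1 f=1 a=0 k=0 h=1 b=0 clk=1 d=0 c=1
  Δ1: e:0→1, clk:1→0
  Δ2: j:1→0
  Δ3: g:1→0
  Δ4: a:0→1
  (4Δ to stable)
t=4 Δ0: g=0 e=1 j=0 f=1 a=1 k=0 h=1 b=0 clk=0 d=0 c=1
  Δ1: clk:0→1
  (1Δ to stable)
t=5 Δ0: g=0 e=1 j=0 f=1 a=1 k=0 h=1 b=0 clk=1 d=0 c=1
  Δ1: clk:1→0
  (1Δ to stable)
t=6 Δ0: g=0 e=1 j=0 f=1 a=1 k=0 h=1 b=0 clk=0 d=0 c=1
  Δ1: clk:0→1
  (1Δ to stable)

3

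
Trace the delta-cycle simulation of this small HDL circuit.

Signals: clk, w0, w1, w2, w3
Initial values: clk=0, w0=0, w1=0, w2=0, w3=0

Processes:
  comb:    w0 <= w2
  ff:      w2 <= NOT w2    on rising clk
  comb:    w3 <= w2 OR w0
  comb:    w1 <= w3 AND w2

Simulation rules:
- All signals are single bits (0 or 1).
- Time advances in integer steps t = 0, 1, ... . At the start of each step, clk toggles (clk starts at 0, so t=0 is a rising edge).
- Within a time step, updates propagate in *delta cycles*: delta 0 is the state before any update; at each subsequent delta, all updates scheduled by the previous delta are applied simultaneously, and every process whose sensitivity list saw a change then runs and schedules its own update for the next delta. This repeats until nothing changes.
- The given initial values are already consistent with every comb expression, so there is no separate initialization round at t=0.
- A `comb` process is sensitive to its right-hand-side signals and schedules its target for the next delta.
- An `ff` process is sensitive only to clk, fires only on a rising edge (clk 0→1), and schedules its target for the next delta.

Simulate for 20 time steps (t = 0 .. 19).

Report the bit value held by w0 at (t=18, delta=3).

t0.Δ0 w3=0 w2=0 clk=0 w1=0 w0=0
t0.Δ1 w3=0 w2=0 clk=1 w1=0 w0=0
t0.Δ2 w3=0 w2=1 clk=1 w1=0 w0=0
t0.Δ3 w3=1 w2=1 clk=1 w1=0 w0=1
t0.Δ4 w3=1 w2=1 clk=1 w1=1 w0=1
t1.Δ0 w3=1 w2=1 clk=1 w1=1 w0=1
t1.Δ1 w3=1 w2=1 clk=0 w1=1 w0=1
t2.Δ0 w3=1 w2=1 clk=0 w1=1 w0=1
t2.Δ1 w3=1 w2=1 clk=1 w1=1 w0=1
t2.Δ2 w3=1 w2=0 clk=1 w1=1 w0=1
t2.Δ3 w3=1 w2=0 clk=1 w1=0 w0=0
t2.Δ4 w3=0 w2=0 clk=1 w1=0 w0=0
t3.Δ0 w3=0 w2=0 clk=1 w1=0 w0=0
t3.Δ1 w3=0 w2=0 clk=0 w1=0 w0=0
t4.Δ0 w3=0 w2=0 clk=0 w1=0 w0=0
t4.Δ1 w3=0 w2=0 clk=1 w1=0 w0=0
t4.Δ2 w3=0 w2=1 clk=1 w1=0 w0=0
t4.Δ3 w3=1 w2=1 clk=1 w1=0 w0=1
t4.Δ4 w3=1 w2=1 clk=1 w1=1 w0=1
t5.Δ0 w3=1 w2=1 clk=1 w1=1 w0=1
t5.Δ1 w3=1 w2=1 clk=0 w1=1 w0=1
t6.Δ0 w3=1 w2=1 clk=0 w1=1 w0=1
t6.Δ1 w3=1 w2=1 clk=1 w1=1 w0=1
t6.Δ2 w3=1 w2=0 clk=1 w1=1 w0=1
t6.Δ3 w3=1 w2=0 clk=1 w1=0 w0=0
t6.Δ4 w3=0 w2=0 clk=1 w1=0 w0=0
t7.Δ0 w3=0 w2=0 clk=1 w1=0 w0=0
t7.Δ1 w3=0 w2=0 clk=0 w1=0 w0=0
t8.Δ0 w3=0 w2=0 clk=0 w1=0 w0=0
t8.Δ1 w3=0 w2=0 clk=1 w1=0 w0=0
t8.Δ2 w3=0 w2=1 clk=1 w1=0 w0=0
t8.Δ3 w3=1 w2=1 clk=1 w1=0 w0=1
t8.Δ4 w3=1 w2=1 clk=1 w1=1 w0=1
t9.Δ0 w3=1 w2=1 clk=1 w1=1 w0=1
t9.Δ1 w3=1 w2=1 clk=0 w1=1 w0=1
t10.Δ0 w3=1 w2=1 clk=0 w1=1 w0=1
t10.Δ1 w3=1 w2=1 clk=1 w1=1 w0=1
t10.Δ2 w3=1 w2=0 clk=1 w1=1 w0=1
t10.Δ3 w3=1 w2=0 clk=1 w1=0 w0=0
t10.Δ4 w3=0 w2=0 clk=1 w1=0 w0=0
t11.Δ0 w3=0 w2=0 clk=1 w1=0 w0=0
t11.Δ1 w3=0 w2=0 clk=0 w1=0 w0=0
t12.Δ0 w3=0 w2=0 clk=0 w1=0 w0=0
t12.Δ1 w3=0 w2=0 clk=1 w1=0 w0=0
t12.Δ2 w3=0 w2=1 clk=1 w1=0 w0=0
t12.Δ3 w3=1 w2=1 clk=1 w1=0 w0=1
t12.Δ4 w3=1 w2=1 clk=1 w1=1 w0=1
t13.Δ0 w3=1 w2=1 clk=1 w1=1 w0=1
t13.Δ1 w3=1 w2=1 clk=0 w1=1 w0=1
t14.Δ0 w3=1 w2=1 clk=0 w1=1 w0=1
t14.Δ1 w3=1 w2=1 clk=1 w1=1 w0=1
t14.Δ2 w3=1 w2=0 clk=1 w1=1 w0=1
t14.Δ3 w3=1 w2=0 clk=1 w1=0 w0=0
t14.Δ4 w3=0 w2=0 clk=1 w1=0 w0=0
t15.Δ0 w3=0 w2=0 clk=1 w1=0 w0=0
t15.Δ1 w3=0 w2=0 clk=0 w1=0 w0=0
t16.Δ0 w3=0 w2=0 clk=0 w1=0 w0=0
t16.Δ1 w3=0 w2=0 clk=1 w1=0 w0=0
t16.Δ2 w3=0 w2=1 clk=1 w1=0 w0=0
t16.Δ3 w3=1 w2=1 clk=1 w1=0 w0=1
t16.Δ4 w3=1 w2=1 clk=1 w1=1 w0=1
t17.Δ0 w3=1 w2=1 clk=1 w1=1 w0=1
t17.Δ1 w3=1 w2=1 clk=0 w1=1 w0=1
t18.Δ0 w3=1 w2=1 clk=0 w1=1 w0=1
t18.Δ1 w3=1 w2=1 clk=1 w1=1 w0=1
t18.Δ2 w3=1 w2=0 clk=1 w1=1 w0=1
t18.Δ3 w3=1 w2=0 clk=1 w1=0 w0=0
t18.Δ4 w3=0 w2=0 clk=1 w1=0 w0=0
t19.Δ0 w3=0 w2=0 clk=1 w1=0 w0=0
t19.Δ1 w3=0 w2=0 clk=0 w1=0 w0=0

0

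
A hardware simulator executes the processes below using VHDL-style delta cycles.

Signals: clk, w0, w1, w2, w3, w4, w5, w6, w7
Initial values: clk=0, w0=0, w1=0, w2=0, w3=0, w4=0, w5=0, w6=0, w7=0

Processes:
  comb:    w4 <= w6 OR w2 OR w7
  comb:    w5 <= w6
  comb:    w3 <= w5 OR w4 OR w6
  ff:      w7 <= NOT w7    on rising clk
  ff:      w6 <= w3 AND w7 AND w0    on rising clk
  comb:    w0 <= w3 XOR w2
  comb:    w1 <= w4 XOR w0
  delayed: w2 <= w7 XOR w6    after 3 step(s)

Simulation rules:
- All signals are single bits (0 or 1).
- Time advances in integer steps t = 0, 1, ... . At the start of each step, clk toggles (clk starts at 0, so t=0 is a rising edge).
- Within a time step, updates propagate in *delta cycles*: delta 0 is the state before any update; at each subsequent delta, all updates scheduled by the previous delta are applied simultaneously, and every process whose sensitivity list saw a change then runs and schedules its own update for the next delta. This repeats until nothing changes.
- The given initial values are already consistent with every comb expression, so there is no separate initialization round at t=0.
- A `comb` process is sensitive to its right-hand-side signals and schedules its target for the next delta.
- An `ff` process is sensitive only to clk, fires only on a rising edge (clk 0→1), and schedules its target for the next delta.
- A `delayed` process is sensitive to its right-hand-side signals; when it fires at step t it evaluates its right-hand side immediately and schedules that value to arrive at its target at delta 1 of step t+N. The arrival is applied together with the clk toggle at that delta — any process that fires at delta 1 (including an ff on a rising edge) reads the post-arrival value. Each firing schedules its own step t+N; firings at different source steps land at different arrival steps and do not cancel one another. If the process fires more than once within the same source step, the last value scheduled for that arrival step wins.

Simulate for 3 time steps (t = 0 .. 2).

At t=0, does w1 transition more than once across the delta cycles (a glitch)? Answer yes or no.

t=0 Δ0: w2=0 w0=0 clk=0 w5=0 w3=0 w1=0 w4=0 w6=0 w7=0
  Δ1: clk:0→1
  Δ2: w7:0→1
  Δ3: w4:0→1
  Δ4: w3:0→1, w1:0→1
  Δ5: w0:0→1
  Δ6: w1:1→0
  (6Δ to stable)
t=1 Δ0: w2=0 w0=1 clk=1 w5=0 w3=1 w1=0 w4=1 w6=0 w7=1
  Δ1: clk:1→0
  (1Δ to stable)
t=2 Δ0: w2=0 w0=1 clk=0 w5=0 w3=1 w1=0 w4=1 w6=0 w7=1
  Δ1: clk:0→1
  Δ2: w6:0→1, w7:1→0
  Δ3: w5:0→1
  (3Δ to stable)

yes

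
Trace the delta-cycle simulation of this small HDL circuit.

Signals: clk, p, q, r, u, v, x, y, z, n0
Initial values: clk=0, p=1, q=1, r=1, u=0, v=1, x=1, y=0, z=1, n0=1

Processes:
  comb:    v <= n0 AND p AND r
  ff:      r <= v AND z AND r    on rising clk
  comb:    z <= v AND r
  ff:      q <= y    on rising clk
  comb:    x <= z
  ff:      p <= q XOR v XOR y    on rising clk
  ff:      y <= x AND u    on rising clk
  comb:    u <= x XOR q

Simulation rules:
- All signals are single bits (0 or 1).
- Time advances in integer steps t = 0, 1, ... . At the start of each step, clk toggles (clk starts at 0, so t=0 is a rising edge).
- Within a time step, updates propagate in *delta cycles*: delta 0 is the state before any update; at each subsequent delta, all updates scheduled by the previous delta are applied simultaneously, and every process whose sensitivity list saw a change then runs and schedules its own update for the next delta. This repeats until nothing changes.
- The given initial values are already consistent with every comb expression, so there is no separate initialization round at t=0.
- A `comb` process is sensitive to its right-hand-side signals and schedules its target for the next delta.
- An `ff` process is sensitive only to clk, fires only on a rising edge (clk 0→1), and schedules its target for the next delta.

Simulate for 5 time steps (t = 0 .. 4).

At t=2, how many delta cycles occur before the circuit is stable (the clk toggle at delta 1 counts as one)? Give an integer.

t=0 Δ0: y=0 p=1 clk=0 v=1 r=1 x=1 z=1 n0=1 u=0 q=1
  Δ1: clk:0→1
  Δ2: p:1→0, q:1→0
  Δ3: v:1→0, u:0→1
  Δ4: z:1→0
  Δ5: x:1→0
  Δ6: u:1→0
  (6Δ to stable)
t=1 Δ0: y=0 p=0 clk=1 v=0 r=1 x=0 z=0 n0=1 u=0 q=0
  Δ1: clk:1→0
  (1Δ to stable)
t=2 Δ0: y=0 p=0 clk=0 v=0 r=1 x=0 z=0 n0=1 u=0 q=0
  Δ1: clk:0→1
  Δ2: r:1→0
  (2Δ to stable)
t=3 Δ0: y=0 p=0 clk=1 v=0 r=0 x=0 z=0 n0=1 u=0 q=0
  Δ1: clk:1→0
  (1Δ to stable)
t=4 Δ0: y=0 p=0 clk=0 v=0 r=0 x=0 z=0 n0=1 u=0 q=0
  Δ1: clk:0→1
  (1Δ to stable)

2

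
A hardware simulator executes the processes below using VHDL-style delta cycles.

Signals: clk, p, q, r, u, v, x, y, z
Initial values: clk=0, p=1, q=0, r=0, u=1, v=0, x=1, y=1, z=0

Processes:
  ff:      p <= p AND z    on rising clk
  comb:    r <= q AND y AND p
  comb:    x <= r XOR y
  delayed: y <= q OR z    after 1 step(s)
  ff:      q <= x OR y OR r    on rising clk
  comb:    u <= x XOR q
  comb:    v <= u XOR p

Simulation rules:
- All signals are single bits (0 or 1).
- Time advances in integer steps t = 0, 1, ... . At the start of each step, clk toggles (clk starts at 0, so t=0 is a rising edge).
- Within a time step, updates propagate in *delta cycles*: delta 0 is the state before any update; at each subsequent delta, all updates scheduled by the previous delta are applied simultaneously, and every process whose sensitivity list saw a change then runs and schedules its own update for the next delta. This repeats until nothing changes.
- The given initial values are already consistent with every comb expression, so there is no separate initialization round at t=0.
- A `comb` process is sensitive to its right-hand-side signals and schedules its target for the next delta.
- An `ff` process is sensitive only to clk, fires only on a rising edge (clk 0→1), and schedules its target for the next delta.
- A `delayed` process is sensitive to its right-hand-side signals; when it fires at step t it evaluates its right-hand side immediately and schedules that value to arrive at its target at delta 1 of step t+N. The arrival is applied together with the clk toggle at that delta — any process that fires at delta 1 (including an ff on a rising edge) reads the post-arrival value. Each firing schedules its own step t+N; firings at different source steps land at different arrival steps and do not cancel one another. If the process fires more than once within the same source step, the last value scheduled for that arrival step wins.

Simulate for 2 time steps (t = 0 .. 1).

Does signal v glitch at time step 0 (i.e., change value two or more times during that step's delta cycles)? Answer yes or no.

t=0 Δ0: p=1 clk=0 r=0 z=0 q=0 x=1 u=1 y=1 v=0
  Δ1: clk:0→1
  Δ2: p:1→0, q:0→1
  Δ3: u:1→0, v:0→1
  Δ4: v:1→0
  (4Δ to stable)
t=1 Δ0: p=0 clk=1 r=0 z=0 q=1 x=1 u=0 y=1 v=0
  Δ1: clk:1→0
  (1Δ to stable)

yes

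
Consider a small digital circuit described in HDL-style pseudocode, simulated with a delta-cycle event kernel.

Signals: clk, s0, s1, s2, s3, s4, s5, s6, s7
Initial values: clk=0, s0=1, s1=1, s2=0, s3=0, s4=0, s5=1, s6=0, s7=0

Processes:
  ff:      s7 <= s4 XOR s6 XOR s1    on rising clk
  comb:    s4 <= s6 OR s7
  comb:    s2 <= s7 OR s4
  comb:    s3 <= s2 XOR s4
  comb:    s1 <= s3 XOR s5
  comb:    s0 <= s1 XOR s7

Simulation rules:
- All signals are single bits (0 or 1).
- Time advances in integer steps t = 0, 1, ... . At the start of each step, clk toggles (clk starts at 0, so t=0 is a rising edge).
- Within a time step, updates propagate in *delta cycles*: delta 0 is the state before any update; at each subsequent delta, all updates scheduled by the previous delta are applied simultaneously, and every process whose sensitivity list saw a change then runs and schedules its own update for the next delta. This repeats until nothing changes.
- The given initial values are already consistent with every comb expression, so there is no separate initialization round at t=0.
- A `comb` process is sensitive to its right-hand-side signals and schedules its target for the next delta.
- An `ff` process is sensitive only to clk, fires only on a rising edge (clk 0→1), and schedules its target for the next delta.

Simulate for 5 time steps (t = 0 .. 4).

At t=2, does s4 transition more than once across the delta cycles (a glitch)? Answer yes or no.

no

[bits: s4,s5,s7,clk,s2,s0,s1,s3,s6]
t=0: Δ0=010001100 Δ1=010101100 Δ2=011101100 Δ3=111110100 | 3Δ
t=1: Δ0=111110100 Δ1=111010100 | 1Δ
t=2: Δ0=111010100 Δ1=111110100 Δ2=110110100 Δ3=010111100 Δ4=010101110 Δ5=010101000 Δ6=010100100 Δ7=010101100 | 7Δ
t=3: Δ0=010101100 Δ1=010001100 | 1Δ
t=4: Δ0=010001100 Δ1=010101100 Δ2=011101100 Δ3=111110100 | 3Δ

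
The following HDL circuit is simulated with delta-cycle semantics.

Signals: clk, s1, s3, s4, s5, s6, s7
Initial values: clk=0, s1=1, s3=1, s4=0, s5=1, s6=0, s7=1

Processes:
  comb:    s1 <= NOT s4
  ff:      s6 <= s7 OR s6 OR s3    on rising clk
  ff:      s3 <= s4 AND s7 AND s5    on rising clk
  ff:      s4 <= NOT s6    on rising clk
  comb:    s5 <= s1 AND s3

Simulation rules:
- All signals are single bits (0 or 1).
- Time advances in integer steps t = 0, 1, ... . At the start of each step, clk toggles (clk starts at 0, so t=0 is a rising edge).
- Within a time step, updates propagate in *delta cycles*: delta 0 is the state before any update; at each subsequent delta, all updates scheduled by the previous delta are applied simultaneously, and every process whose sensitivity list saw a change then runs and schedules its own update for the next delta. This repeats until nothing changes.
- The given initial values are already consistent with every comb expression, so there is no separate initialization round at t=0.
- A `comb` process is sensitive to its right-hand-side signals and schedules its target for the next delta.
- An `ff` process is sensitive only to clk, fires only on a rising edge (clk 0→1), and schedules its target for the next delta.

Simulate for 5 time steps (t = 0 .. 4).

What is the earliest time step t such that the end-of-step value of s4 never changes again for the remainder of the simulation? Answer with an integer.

2

t0.Δ0 clk=0 s4=0 s7=1 s5=1 s3=1 s1=1 s6=0
t0.Δ1 clk=1 s4=0 s7=1 s5=1 s3=1 s1=1 s6=0
t0.Δ2 clk=1 s4=1 s7=1 s5=1 s3=0 s1=1 s6=1
t0.Δ3 clk=1 s4=1 s7=1 s5=0 s3=0 s1=0 s6=1
t1.Δ0 clk=1 s4=1 s7=1 s5=0 s3=0 s1=0 s6=1
t1.Δ1 clk=0 s4=1 s7=1 s5=0 s3=0 s1=0 s6=1
t2.Δ0 clk=0 s4=1 s7=1 s5=0 s3=0 s1=0 s6=1
t2.Δ1 clk=1 s4=1 s7=1 s5=0 s3=0 s1=0 s6=1
t2.Δ2 clk=1 s4=0 s7=1 s5=0 s3=0 s1=0 s6=1
t2.Δ3 clk=1 s4=0 s7=1 s5=0 s3=0 s1=1 s6=1
t3.Δ0 clk=1 s4=0 s7=1 s5=0 s3=0 s1=1 s6=1
t3.Δ1 clk=0 s4=0 s7=1 s5=0 s3=0 s1=1 s6=1
t4.Δ0 clk=0 s4=0 s7=1 s5=0 s3=0 s1=1 s6=1
t4.Δ1 clk=1 s4=0 s7=1 s5=0 s3=0 s1=1 s6=1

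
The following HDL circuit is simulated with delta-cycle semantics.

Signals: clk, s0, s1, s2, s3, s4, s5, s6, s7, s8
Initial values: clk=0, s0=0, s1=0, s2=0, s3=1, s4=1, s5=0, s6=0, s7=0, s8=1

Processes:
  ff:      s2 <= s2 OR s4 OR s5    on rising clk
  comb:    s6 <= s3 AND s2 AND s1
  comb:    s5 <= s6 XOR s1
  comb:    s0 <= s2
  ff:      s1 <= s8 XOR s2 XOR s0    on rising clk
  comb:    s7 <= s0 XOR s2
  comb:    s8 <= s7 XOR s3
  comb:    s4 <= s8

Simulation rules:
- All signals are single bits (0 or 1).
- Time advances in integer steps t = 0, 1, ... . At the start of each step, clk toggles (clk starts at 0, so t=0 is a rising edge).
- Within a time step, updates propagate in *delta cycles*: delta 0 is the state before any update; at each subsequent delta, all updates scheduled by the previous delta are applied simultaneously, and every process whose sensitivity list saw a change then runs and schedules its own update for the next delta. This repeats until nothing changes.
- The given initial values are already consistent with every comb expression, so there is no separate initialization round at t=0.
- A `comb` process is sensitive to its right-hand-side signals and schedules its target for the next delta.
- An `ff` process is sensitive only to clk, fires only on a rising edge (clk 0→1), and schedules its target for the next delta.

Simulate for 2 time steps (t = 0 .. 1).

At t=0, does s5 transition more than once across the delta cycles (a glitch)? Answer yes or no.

yes

t0.Δ0 s1=0 s6=0 s5=0 s4=1 s2=0 s0=0 s7=0 s8=1 s3=1 clk=0
t0.Δ1 s1=0 s6=0 s5=0 s4=1 s2=0 s0=0 s7=0 s8=1 s3=1 clk=1
t0.Δ2 s1=1 s6=0 s5=0 s4=1 s2=1 s0=0 s7=0 s8=1 s3=1 clk=1
t0.Δ3 s1=1 s6=1 s5=1 s4=1 s2=1 s0=1 s7=1 s8=1 s3=1 clk=1
t0.Δ4 s1=1 s6=1 s5=0 s4=1 s2=1 s0=1 s7=0 s8=0 s3=1 clk=1
t0.Δ5 s1=1 s6=1 s5=0 s4=0 s2=1 s0=1 s7=0 s8=1 s3=1 clk=1
t0.Δ6 s1=1 s6=1 s5=0 s4=1 s2=1 s0=1 s7=0 s8=1 s3=1 clk=1
t1.Δ0 s1=1 s6=1 s5=0 s4=1 s2=1 s0=1 s7=0 s8=1 s3=1 clk=1
t1.Δ1 s1=1 s6=1 s5=0 s4=1 s2=1 s0=1 s7=0 s8=1 s3=1 clk=0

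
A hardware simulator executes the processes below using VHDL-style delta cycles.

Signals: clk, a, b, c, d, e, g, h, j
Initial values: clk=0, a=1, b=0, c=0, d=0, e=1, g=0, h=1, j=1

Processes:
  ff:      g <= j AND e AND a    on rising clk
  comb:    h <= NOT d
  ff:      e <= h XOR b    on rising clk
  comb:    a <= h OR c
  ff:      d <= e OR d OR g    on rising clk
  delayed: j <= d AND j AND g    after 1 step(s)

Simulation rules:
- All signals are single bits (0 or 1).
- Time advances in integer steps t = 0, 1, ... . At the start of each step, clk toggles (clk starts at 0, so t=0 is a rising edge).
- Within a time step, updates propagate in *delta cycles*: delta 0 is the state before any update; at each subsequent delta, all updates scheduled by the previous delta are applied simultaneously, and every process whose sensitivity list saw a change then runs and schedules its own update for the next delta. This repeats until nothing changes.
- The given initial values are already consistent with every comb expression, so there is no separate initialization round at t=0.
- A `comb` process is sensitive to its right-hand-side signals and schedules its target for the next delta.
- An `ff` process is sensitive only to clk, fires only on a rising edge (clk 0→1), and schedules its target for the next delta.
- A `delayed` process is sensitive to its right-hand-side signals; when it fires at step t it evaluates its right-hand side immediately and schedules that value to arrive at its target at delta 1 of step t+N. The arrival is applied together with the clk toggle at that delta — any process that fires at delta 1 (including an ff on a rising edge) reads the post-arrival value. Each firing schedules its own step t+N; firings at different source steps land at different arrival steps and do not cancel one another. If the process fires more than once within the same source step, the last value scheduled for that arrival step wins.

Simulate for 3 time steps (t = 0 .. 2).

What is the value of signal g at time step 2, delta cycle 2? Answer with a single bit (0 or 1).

t=0 Δ0: c=0 clk=0 h=1 a=1 e=1 b=0 g=0 d=0 j=1
  Δ1: clk:0→1
  Δ2: g:0→1, d:0→1
  Δ3: h:1→0
  Δ4: a:1→0
  (4Δ to stable)
t=1 Δ0: c=0 clk=1 h=0 a=0 e=1 b=0 g=1 d=1 j=1
  Δ1: clk:1→0
  (1Δ to stable)
t=2 Δ0: c=0 clk=0 h=0 a=0 e=1 b=0 g=1 d=1 j=1
  Δ1: clk:0→1
  Δ2: e:1→0, g:1→0
  (2Δ to stable)

0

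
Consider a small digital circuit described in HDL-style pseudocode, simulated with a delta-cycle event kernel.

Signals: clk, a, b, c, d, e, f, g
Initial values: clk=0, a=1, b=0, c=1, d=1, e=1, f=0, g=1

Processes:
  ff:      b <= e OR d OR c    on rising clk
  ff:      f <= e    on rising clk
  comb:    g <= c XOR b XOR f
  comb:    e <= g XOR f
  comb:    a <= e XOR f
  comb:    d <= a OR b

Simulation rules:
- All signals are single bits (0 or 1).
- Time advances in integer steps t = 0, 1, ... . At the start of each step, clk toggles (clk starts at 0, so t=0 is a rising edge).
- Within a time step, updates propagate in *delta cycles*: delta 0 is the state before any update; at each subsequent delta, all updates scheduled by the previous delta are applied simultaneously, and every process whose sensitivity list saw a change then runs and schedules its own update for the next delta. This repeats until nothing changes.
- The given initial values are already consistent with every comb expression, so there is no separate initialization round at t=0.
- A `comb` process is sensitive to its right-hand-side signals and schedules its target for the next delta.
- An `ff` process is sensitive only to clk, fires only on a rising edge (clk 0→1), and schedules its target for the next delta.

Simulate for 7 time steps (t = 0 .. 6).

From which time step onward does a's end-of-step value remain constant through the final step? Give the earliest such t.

[bits: c,f,d,b,g,e,a,clk]
t=0: Δ0=10101110 Δ1=10101111 Δ2=11111111 Δ3=11111001 Δ4=11111011 | 4Δ
t=1: Δ0=11111011 Δ1=11111010 | 1Δ
t=2: Δ0=11111010 Δ1=11111011 Δ2=10111011 Δ3=10110101 Δ4=10110011 Δ5=10110001 | 5Δ
t=3: Δ0=10110001 Δ1=10110000 | 1Δ
t=4: Δ0=10110000 Δ1=10110001 | 1Δ
t=5: Δ0=10110001 Δ1=10110000 | 1Δ
t=6: Δ0=10110000 Δ1=10110001 | 1Δ

2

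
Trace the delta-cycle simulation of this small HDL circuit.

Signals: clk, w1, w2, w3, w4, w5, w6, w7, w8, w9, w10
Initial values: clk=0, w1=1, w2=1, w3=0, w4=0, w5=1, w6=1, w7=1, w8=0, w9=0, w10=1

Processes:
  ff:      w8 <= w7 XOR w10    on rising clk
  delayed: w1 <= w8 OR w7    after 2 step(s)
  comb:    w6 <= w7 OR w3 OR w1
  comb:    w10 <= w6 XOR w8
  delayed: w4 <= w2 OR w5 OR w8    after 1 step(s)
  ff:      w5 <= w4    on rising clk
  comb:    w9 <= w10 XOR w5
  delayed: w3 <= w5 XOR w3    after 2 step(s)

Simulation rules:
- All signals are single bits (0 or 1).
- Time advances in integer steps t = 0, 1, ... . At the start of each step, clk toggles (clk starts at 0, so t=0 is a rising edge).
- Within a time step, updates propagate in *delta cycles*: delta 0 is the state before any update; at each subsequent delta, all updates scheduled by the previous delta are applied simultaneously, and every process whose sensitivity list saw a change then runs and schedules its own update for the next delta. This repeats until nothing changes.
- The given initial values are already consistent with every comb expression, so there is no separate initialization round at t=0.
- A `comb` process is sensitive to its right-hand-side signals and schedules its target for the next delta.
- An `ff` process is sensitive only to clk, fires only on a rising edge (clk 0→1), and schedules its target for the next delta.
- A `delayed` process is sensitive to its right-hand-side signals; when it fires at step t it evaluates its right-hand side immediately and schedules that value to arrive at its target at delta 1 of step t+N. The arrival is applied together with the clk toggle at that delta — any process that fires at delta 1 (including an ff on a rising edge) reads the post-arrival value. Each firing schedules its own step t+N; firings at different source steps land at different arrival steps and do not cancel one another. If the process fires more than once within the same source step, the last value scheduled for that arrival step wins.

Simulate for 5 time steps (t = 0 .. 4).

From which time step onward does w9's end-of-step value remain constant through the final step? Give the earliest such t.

2

[bits: w5,w4,w9,w6,w3,clk,w1,w7,w2,w8,w10]
t=0: Δ0=10010011101 Δ1=10010111101 Δ2=00010111101 Δ3=00110111101 | 3Δ
t=1: Δ0=00110111101 Δ1=01110011101 | 1Δ
t=2: Δ0=01110011101 Δ1=01110111101 Δ2=11110111101 Δ3=11010111101 | 3Δ
t=3: Δ0=11010111101 Δ1=11010011101 | 1Δ
t=4: Δ0=11010011101 Δ1=11011111101 | 1Δ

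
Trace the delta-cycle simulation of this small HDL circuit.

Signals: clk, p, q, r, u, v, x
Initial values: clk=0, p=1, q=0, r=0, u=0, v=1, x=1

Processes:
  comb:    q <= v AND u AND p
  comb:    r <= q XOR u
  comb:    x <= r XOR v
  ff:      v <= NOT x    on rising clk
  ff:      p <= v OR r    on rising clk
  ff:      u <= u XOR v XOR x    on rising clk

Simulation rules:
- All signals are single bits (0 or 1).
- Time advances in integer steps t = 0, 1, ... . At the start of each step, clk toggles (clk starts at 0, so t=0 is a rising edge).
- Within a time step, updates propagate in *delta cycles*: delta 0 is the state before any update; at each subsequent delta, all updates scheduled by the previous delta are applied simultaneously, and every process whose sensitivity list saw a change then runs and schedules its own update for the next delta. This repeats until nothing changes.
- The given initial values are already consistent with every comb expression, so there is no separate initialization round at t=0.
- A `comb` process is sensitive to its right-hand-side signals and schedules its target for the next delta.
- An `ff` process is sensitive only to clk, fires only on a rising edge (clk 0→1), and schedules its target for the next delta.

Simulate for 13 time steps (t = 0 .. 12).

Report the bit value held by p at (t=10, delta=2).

t0.Δ0 v=1 q=0 r=0 clk=0 x=1 u=0 p=1
t0.Δ1 v=1 q=0 r=0 clk=1 x=1 u=0 p=1
t0.Δ2 v=0 q=0 r=0 clk=1 x=1 u=0 p=1
t0.Δ3 v=0 q=0 r=0 clk=1 x=0 u=0 p=1
t1.Δ0 v=0 q=0 r=0 clk=1 x=0 u=0 p=1
t1.Δ1 v=0 q=0 r=0 clk=0 x=0 u=0 p=1
t2.Δ0 v=0 q=0 r=0 clk=0 x=0 u=0 p=1
t2.Δ1 v=0 q=0 r=0 clk=1 x=0 u=0 p=1
t2.Δ2 v=1 q=0 r=0 clk=1 x=0 u=0 p=0
t2.Δ3 v=1 q=0 r=0 clk=1 x=1 u=0 p=0
t3.Δ0 v=1 q=0 r=0 clk=1 x=1 u=0 p=0
t3.Δ1 v=1 q=0 r=0 clk=0 x=1 u=0 p=0
t4.Δ0 v=1 q=0 r=0 clk=0 x=1 u=0 p=0
t4.Δ1 v=1 q=0 r=0 clk=1 x=1 u=0 p=0
t4.Δ2 v=0 q=0 r=0 clk=1 x=1 u=0 p=1
t4.Δ3 v=0 q=0 r=0 clk=1 x=0 u=0 p=1
t5.Δ0 v=0 q=0 r=0 clk=1 x=0 u=0 p=1
t5.Δ1 v=0 q=0 r=0 clk=0 x=0 u=0 p=1
t6.Δ0 v=0 q=0 r=0 clk=0 x=0 u=0 p=1
t6.Δ1 v=0 q=0 r=0 clk=1 x=0 u=0 p=1
t6.Δ2 v=1 q=0 r=0 clk=1 x=0 u=0 p=0
t6.Δ3 v=1 q=0 r=0 clk=1 x=1 u=0 p=0
t7.Δ0 v=1 q=0 r=0 clk=1 x=1 u=0 p=0
t7.Δ1 v=1 q=0 r=0 clk=0 x=1 u=0 p=0
t8.Δ0 v=1 q=0 r=0 clk=0 x=1 u=0 p=0
t8.Δ1 v=1 q=0 r=0 clk=1 x=1 u=0 p=0
t8.Δ2 v=0 q=0 r=0 clk=1 x=1 u=0 p=1
t8.Δ3 v=0 q=0 r=0 clk=1 x=0 u=0 p=1
t9.Δ0 v=0 q=0 r=0 clk=1 x=0 u=0 p=1
t9.Δ1 v=0 q=0 r=0 clk=0 x=0 u=0 p=1
t10.Δ0 v=0 q=0 r=0 clk=0 x=0 u=0 p=1
t10.Δ1 v=0 q=0 r=0 clk=1 x=0 u=0 p=1
t10.Δ2 v=1 q=0 r=0 clk=1 x=0 u=0 p=0
t10.Δ3 v=1 q=0 r=0 clk=1 x=1 u=0 p=0
t11.Δ0 v=1 q=0 r=0 clk=1 x=1 u=0 p=0
t11.Δ1 v=1 q=0 r=0 clk=0 x=1 u=0 p=0
t12.Δ0 v=1 q=0 r=0 clk=0 x=1 u=0 p=0
t12.Δ1 v=1 q=0 r=0 clk=1 x=1 u=0 p=0
t12.Δ2 v=0 q=0 r=0 clk=1 x=1 u=0 p=1
t12.Δ3 v=0 q=0 r=0 clk=1 x=0 u=0 p=1

0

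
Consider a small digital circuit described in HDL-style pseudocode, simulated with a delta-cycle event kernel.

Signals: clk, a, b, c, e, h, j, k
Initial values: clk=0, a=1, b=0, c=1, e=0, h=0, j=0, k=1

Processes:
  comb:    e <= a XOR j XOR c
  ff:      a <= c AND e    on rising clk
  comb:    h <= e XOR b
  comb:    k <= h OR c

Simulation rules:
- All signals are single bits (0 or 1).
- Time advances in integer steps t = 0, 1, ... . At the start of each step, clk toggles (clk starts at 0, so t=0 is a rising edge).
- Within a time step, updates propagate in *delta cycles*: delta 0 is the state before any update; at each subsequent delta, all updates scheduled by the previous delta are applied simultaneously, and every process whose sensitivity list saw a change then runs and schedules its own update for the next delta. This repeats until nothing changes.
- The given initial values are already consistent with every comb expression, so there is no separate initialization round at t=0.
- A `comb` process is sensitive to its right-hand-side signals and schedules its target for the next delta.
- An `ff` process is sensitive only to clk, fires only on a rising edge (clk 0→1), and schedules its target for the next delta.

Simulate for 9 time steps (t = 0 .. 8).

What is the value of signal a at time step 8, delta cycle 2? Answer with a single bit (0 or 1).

0

t0.Δ0 h=0 e=0 j=0 b=0 clk=0 a=1 c=1 k=1
t0.Δ1 h=0 e=0 j=0 b=0 clk=1 a=1 c=1 k=1
t0.Δ2 h=0 e=0 j=0 b=0 clk=1 a=0 c=1 k=1
t0.Δ3 h=0 e=1 j=0 b=0 clk=1 a=0 c=1 k=1
t0.Δ4 h=1 e=1 j=0 b=0 clk=1 a=0 c=1 k=1
t1.Δ0 h=1 e=1 j=0 b=0 clk=1 a=0 c=1 k=1
t1.Δ1 h=1 e=1 j=0 b=0 clk=0 a=0 c=1 k=1
t2.Δ0 h=1 e=1 j=0 b=0 clk=0 a=0 c=1 k=1
t2.Δ1 h=1 e=1 j=0 b=0 clk=1 a=0 c=1 k=1
t2.Δ2 h=1 e=1 j=0 b=0 clk=1 a=1 c=1 k=1
t2.Δ3 h=1 e=0 j=0 b=0 clk=1 a=1 c=1 k=1
t2.Δ4 h=0 e=0 j=0 b=0 clk=1 a=1 c=1 k=1
t3.Δ0 h=0 e=0 j=0 b=0 clk=1 a=1 c=1 k=1
t3.Δ1 h=0 e=0 j=0 b=0 clk=0 a=1 c=1 k=1
t4.Δ0 h=0 e=0 j=0 b=0 clk=0 a=1 c=1 k=1
t4.Δ1 h=0 e=0 j=0 b=0 clk=1 a=1 c=1 k=1
t4.Δ2 h=0 e=0 j=0 b=0 clk=1 a=0 c=1 k=1
t4.Δ3 h=0 e=1 j=0 b=0 clk=1 a=0 c=1 k=1
t4.Δ4 h=1 e=1 j=0 b=0 clk=1 a=0 c=1 k=1
t5.Δ0 h=1 e=1 j=0 b=0 clk=1 a=0 c=1 k=1
t5.Δ1 h=1 e=1 j=0 b=0 clk=0 a=0 c=1 k=1
t6.Δ0 h=1 e=1 j=0 b=0 clk=0 a=0 c=1 k=1
t6.Δ1 h=1 e=1 j=0 b=0 clk=1 a=0 c=1 k=1
t6.Δ2 h=1 e=1 j=0 b=0 clk=1 a=1 c=1 k=1
t6.Δ3 h=1 e=0 j=0 b=0 clk=1 a=1 c=1 k=1
t6.Δ4 h=0 e=0 j=0 b=0 clk=1 a=1 c=1 k=1
t7.Δ0 h=0 e=0 j=0 b=0 clk=1 a=1 c=1 k=1
t7.Δ1 h=0 e=0 j=0 b=0 clk=0 a=1 c=1 k=1
t8.Δ0 h=0 e=0 j=0 b=0 clk=0 a=1 c=1 k=1
t8.Δ1 h=0 e=0 j=0 b=0 clk=1 a=1 c=1 k=1
t8.Δ2 h=0 e=0 j=0 b=0 clk=1 a=0 c=1 k=1
t8.Δ3 h=0 e=1 j=0 b=0 clk=1 a=0 c=1 k=1
t8.Δ4 h=1 e=1 j=0 b=0 clk=1 a=0 c=1 k=1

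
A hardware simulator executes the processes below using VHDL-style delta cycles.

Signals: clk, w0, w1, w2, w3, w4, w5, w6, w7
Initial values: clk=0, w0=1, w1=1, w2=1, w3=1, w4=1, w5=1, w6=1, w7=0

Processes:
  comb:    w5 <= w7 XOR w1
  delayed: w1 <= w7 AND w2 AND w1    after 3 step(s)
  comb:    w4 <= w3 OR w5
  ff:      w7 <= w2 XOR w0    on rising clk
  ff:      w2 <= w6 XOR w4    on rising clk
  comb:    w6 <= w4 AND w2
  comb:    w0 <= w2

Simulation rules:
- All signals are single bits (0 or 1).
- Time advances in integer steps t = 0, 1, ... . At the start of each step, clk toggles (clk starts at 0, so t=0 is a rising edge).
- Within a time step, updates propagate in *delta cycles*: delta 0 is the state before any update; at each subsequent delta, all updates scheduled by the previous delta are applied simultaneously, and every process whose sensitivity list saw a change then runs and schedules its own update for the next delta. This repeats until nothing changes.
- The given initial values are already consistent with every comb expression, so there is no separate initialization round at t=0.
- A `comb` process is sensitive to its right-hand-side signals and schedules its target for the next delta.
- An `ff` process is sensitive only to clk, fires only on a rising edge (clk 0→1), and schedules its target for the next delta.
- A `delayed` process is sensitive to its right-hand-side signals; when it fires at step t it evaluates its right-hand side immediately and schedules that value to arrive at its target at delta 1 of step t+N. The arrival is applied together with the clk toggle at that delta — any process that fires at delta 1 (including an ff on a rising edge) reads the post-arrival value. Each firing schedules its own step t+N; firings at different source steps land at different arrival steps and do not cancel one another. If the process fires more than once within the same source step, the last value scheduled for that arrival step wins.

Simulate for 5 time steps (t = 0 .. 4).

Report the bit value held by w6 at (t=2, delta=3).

t=0 Δ0: w2=1 w7=0 w6=1 w5=1 w0=1 w4=1 clk=0 w3=1 w1=1
  Δ1: clk:0→1
  Δ2: w2:1→0
  Δ3: w6:1→0, w0:1→0
  (3Δ to stable)
t=1 Δ0: w2=0 w7=0 w6=0 w5=1 w0=0 w4=1 clk=1 w3=1 w1=1
  Δ1: clk:1→0
  (1Δ to stable)
t=2 Δ0: w2=0 w7=0 w6=0 w5=1 w0=0 w4=1 clk=0 w3=1 w1=1
  Δ1: clk:0→1
  Δ2: w2:0→1
  Δ3: w6:0→1, w0:0→1
  (3Δ to stable)
t=3 Δ0: w2=1 w7=0 w6=1 w5=1 w0=1 w4=1 clk=1 w3=1 w1=1
  Δ1: clk:1→0, w1:1→0
  Δ2: w5:1→0
  (2Δ to stable)
t=4 Δ0: w2=1 w7=0 w6=1 w5=0 w0=1 w4=1 clk=0 w3=1 w1=0
  Δ1: clk:0→1
  Δ2: w2:1→0
  Δ3: w6:1→0, w0:1→0
  (3Δ to stable)

1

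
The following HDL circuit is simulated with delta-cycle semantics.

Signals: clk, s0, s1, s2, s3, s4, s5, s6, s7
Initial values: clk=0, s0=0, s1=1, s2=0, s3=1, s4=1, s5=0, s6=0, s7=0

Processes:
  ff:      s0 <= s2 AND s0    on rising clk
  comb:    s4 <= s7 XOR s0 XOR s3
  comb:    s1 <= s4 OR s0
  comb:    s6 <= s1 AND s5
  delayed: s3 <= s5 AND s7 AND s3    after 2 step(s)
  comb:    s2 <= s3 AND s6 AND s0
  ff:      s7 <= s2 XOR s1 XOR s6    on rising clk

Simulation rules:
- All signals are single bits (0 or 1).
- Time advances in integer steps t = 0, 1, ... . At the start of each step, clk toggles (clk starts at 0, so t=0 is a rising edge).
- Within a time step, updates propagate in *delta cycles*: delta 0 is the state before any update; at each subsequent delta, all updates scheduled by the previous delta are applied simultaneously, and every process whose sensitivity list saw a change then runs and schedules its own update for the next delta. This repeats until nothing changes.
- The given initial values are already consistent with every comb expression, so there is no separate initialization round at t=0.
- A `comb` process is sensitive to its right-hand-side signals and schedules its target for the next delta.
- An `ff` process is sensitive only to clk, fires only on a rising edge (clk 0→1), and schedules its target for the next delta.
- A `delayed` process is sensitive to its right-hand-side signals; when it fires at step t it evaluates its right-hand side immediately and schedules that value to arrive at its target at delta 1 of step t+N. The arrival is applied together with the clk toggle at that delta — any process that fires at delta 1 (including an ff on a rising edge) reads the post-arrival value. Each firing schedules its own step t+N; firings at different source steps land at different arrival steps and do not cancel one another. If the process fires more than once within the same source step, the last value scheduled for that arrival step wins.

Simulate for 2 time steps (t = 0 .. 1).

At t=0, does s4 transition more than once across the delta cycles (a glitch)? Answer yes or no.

t0.Δ0 s4=1 s2=0 s5=0 s1=1 clk=0 s3=1 s6=0 s7=0 s0=0
t0.Δ1 s4=1 s2=0 s5=0 s1=1 clk=1 s3=1 s6=0 s7=0 s0=0
t0.Δ2 s4=1 s2=0 s5=0 s1=1 clk=1 s3=1 s6=0 s7=1 s0=0
t0.Δ3 s4=0 s2=0 s5=0 s1=1 clk=1 s3=1 s6=0 s7=1 s0=0
t0.Δ4 s4=0 s2=0 s5=0 s1=0 clk=1 s3=1 s6=0 s7=1 s0=0
t1.Δ0 s4=0 s2=0 s5=0 s1=0 clk=1 s3=1 s6=0 s7=1 s0=0
t1.Δ1 s4=0 s2=0 s5=0 s1=0 clk=0 s3=1 s6=0 s7=1 s0=0

no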